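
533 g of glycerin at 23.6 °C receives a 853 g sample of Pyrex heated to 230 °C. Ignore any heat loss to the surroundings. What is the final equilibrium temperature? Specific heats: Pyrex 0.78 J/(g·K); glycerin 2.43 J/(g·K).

Energy conservation, ΣQ = 0:
853*0.78*(T − 230) + 533*2.43*(T − 23.6) = 0
665.34(T − 230) + 1295.2(T − 23.6) = 0
(665.34 + 1295.2) T = 665.34*230 + 1295.2*23.6
T = 183595/1960.5 ≈ 93.65 °C

T_f ≈ 93.6 °C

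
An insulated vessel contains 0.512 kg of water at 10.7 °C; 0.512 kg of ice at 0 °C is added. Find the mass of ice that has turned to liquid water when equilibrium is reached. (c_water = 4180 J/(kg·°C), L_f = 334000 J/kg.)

m_melted ≈ 0.0686 kg

Water can give up m c ΔT = 0.512×4180×10.7 = 22900 J before reaching 0 °C.
To melt every bit of ice: 0.512×334000 = 171008 J.
That's not enough to melt it all — equilibrium is at 0 °C with ice remaining.
m_melted×334000 = 22900  ⇒  m_melted ≈ 0.06856 kg.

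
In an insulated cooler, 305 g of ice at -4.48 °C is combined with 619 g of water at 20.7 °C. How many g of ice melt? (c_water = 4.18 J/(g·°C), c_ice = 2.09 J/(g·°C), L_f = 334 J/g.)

Cooling the water to 0 °C releases 619·4.18·20.7 = 53560 J.
Of that, 305·2.09·4.48 = 2855.8 J goes to bring the ice to 0 °C, leaving 50704 J.
To melt every bit of ice: 305·334 = 101870 J.
Since 50704 < 101870 J, not all the ice melts; equilibrium is at 0 °C.
Mass melted = 50704/334 ≈ 151.8 g.

m_melted ≈ 152 g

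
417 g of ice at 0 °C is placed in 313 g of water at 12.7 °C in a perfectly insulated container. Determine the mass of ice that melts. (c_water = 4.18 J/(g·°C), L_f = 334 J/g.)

m_melted ≈ 49.7 g

Water can give up m c ΔT = 313·4.18·12.7 = 16616 J before reaching 0 °C.
Fully melting the ice requires m_ice L_f = 417·334 = 139278 J.
16616 J < 139278 J, so only part of the ice melts and the system sits at 0 °C.
m_melted·334 = 16616  ⇒  m_melted ≈ 49.75 g.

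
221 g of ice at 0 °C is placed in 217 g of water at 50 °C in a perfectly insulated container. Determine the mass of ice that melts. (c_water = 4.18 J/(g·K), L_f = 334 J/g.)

m_melted ≈ 136 g

Cooling the water to 0 °C releases 217·4.18·50 = 45353 J.
Melting all 221 g of ice would need 221·334 = 73814 J.
45353 J < 73814 J, so only part of the ice melts and the system sits at 0 °C.
Mass melted = 45353/334 ≈ 135.8 g.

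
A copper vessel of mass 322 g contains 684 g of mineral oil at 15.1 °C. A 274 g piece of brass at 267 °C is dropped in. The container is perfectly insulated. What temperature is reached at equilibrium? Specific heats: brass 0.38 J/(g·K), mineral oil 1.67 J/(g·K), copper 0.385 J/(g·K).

T_f ≈ 34.2 °C

Energy conservation, ΣQ = 0:
274×0.38×(T − 267) + 684×1.67×(T − 15.1) + 322×0.385×(T − 15.1) = 0
(104.12 + 1142.3 + 123.97) T = 104.12×267 + 1142.3×15.1 + 123.97×15.1
T = 46920 / 1370.4 = 34.2 °C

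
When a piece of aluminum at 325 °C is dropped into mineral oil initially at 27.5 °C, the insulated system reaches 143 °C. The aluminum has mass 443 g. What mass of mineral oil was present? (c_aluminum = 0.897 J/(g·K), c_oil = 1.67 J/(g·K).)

m ≈ 375 g

Net heat exchanged in the isolated system is zero:
443×0.897×(143 − 325) + m×1.67×(143 − 27.5) = 0
192.88 m = 72322
m = 72322/192.88 ≈ 374.9 g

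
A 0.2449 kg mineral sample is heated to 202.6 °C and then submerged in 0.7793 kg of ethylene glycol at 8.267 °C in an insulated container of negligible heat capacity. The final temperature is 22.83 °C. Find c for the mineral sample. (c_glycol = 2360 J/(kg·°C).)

c ≈ 608 J/(kg·°C)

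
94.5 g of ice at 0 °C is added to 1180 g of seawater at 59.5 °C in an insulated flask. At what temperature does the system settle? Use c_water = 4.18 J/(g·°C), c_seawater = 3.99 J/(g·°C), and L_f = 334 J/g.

Taking heat into each body as positive, Σ m c ΔT = 0:
melt ice: 94.5×334 = 31563
  meltwater 0→T: 94.5×4.18×T = 395.01 T
  seawater cools: 1180×3.99×(T − 59.5) = 4708.2(T − 59.5)
5103.2 T = 280138 − 31563 = 248575
T ≈ 48.71 °C (positive, so assuming full melt was valid).

T_f ≈ 48.7 °C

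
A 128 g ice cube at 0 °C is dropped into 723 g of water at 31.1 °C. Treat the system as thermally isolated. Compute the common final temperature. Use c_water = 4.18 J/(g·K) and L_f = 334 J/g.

T_f ≈ 14.4 °C

Sum of m c ΔT and latent-heat terms is zero:
latent heat to melt: 128·334 = 42752; meltwater 0→T: 128·4.18·T = 535.04 T; water: 3022.1(T − 31.1)
3557.2 T = 93989 − 42752 = 51237
T ≈ 14.40 °C. Since T > 0 °C, the all-ice-melts assumption holds.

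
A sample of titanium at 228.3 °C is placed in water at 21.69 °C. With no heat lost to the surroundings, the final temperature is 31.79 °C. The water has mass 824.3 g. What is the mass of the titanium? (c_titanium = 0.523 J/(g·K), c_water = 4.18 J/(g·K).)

Let T be the final temperature. ΣQ_i = 0:
m·0.523·(31.79 − 228.3) + 824.3·4.18·(31.79 − 21.69) = 0
-102.77 m = -34800
m = -34800/-102.77 ≈ 338.6 g

m ≈ 339 g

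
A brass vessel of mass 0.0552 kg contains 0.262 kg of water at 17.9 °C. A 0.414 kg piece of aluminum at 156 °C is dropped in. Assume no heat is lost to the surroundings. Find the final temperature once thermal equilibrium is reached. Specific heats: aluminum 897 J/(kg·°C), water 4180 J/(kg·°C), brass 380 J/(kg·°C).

T_f ≈ 52.4 °C

Conservation of energy gives ΣQ = 0:
0.414*897*(T − 156) + 0.262*4180*(T − 17.9) + 0.0552*380*(T − 17.9) = 0
371.36(T − 156) + 1095.2(T − 17.9) + 20.98(T − 17.9) = 0
1487.5 T = 77911
T ≈ 52.38 °C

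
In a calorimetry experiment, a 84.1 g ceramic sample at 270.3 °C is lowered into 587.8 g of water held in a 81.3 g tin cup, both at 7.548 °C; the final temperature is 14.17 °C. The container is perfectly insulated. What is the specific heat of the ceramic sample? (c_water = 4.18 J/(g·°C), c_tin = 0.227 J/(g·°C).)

Energy conservation, ΣQ = 0:
84.1×c×(14.17 − 270.3) + 587.8×4.18×(14.17 − 7.548) + 81.3×0.227×(14.17 − 7.548) = 0
-21541 c = -16392
c = -16392/-21541 ≈ 0.761 J/(g·°C)

c ≈ 0.761 J/(g·°C)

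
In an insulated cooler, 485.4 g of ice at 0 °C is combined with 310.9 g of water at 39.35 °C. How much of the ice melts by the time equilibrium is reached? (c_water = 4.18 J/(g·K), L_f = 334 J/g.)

m_melted ≈ 153 g

Heat available from the water dropping to 0 °C: 310.9×4.18×39.35 = 51138 J.
To melt every bit of ice: 485.4×334 = 162124 J.
Since 51138 < 162124 J, not all the ice melts; equilibrium is at 0 °C.
m_melted×334 = 51138  ⇒  m_melted ≈ 153.1 g.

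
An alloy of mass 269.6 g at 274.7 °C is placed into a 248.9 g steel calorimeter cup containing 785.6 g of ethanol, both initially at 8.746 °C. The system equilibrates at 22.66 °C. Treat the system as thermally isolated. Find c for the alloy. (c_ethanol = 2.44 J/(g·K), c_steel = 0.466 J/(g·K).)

c ≈ 0.416 J/(g·K)

Net heat exchanged in the isolated system is zero:
269.6×c×(22.66 − 274.7) + 785.6×2.44×(22.66 − 8.746) + 248.9×0.466×(22.66 − 8.746) = 0
-67950 c = -28285
c = -28285/-67950 ≈ 0.4163 J/(g·K)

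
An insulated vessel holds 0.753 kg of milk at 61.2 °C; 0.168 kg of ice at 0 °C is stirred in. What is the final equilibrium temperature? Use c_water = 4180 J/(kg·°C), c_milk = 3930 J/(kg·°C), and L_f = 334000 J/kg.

Let T be the final temperature. ΣQ_i = 0:
melt ice: 0.168·334000 = 56112
  meltwater 0→T: 0.168·4180·T = 702.24 T
  milk: 2959.3(T − 61.2)
3661.5 T = 181109 − 56112 = 124997
T ≈ 34.14 °C (positive, so assuming full melt was valid).

T_f ≈ 34.1 °C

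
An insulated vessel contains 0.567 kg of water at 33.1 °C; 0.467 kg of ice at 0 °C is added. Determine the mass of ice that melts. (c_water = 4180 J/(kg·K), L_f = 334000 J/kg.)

m_melted ≈ 0.235 kg

Heat available from the water dropping to 0 °C: 0.567×4180×33.1 = 78449 J.
Melting all 0.467 kg of ice would need 0.467×334000 = 155978 J.
Since 78449 < 155978 J, not all the ice melts; equilibrium is at 0 °C.
m_melted×334000 = 78449  ⇒  m_melted ≈ 0.2349 kg.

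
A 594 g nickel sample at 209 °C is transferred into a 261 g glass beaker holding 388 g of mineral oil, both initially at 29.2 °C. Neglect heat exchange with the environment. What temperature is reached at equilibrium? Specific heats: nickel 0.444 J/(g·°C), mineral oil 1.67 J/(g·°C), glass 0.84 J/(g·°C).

Net heat exchanged in the isolated system is zero:
594*0.444*(T − 209) + 388*1.67*(T − 29.2) + 261*0.84*(T − 29.2) = 0
1130.9 T = 80443
T ≈ 71.13 °C

T_f ≈ 71.1 °C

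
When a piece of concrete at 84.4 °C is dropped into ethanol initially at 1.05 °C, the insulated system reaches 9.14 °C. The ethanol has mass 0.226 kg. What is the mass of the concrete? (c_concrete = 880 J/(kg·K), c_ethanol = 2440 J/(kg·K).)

m ≈ 0.0674 kg

|Q_concrete| = |Q_ethanol|:
m×880×(84.4 − 9.14) = 0.226×2440×(9.14 − 1.05)
66229 m = 4461.1  ⇒  m ≈ 0.06736 kg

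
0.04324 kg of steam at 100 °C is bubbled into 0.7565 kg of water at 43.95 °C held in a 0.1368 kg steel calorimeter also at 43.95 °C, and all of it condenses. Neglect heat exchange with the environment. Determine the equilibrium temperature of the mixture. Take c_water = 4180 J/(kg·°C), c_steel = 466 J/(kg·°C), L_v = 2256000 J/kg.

T_f ≈ 75.6 °C

Net heat exchanged in the isolated system is zero:
steam→water at 100 °C releases m L_v = 0.04324·2256000 = 97549; condensate cools 100→T: 0.04324·4180·(T − 100) = 180.74(T − 100); water warms: 0.7565·4180·(T − 43.95) = 3162.2(T − 43.95); steel cup: 0.1368·466·(T − 43.95) = 63.75(T − 43.95)
3406.7 T = 97549 + 18074 + 141779 = 257403
T ≈ 75.56 °C (< 100 °C, so full condensation is consistent).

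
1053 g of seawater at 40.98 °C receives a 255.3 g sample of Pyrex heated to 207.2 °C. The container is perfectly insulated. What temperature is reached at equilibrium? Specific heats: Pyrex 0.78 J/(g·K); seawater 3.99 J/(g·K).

T_f ≈ 48.5 °C

Heat lost by the Pyrex equals heat gained by the seawater:
255.3*0.78*(207.2 − T) = 1053*3.99*(T − 40.98)
199.13(207.2 − T) = 4201.5(T − 40.98)
4400.6 T = 213437  ⇒  T ≈ 48.50 °C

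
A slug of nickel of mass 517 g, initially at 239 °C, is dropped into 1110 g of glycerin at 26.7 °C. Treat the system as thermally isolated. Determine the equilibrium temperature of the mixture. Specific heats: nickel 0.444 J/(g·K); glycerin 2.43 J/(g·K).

T_f ≈ 43.4 °C

Net heat exchanged in the isolated system is zero:
517×0.444×(T − 239) + 1110×2.43×(T − 26.7) = 0
229.55(T − 239) + 2697.3(T − 26.7) = 0
2926.8 T = 126880
T = 126880 / 2926.8 = 43.4 °C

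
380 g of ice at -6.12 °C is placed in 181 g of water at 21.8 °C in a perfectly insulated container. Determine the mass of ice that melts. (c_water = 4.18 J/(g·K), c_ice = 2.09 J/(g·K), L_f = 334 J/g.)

Cooling the water to 0 °C releases 181·4.18·21.8 = 16493 J.
Warming the ice to 0 °C takes 380·2.09·6.12 = 4860.5 J, leaving 11633 J for melting.
To melt every bit of ice: 380·334 = 126920 J.
11633 J < 126920 J, so only part of the ice melts and the system sits at 0 °C.
Mass melted = 11633/334 ≈ 34.83 g.

m_melted ≈ 34.8 g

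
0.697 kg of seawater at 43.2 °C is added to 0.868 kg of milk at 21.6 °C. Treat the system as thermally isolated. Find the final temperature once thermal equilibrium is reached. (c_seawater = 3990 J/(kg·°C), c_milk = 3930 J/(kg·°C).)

T_f ≈ 31.3 °C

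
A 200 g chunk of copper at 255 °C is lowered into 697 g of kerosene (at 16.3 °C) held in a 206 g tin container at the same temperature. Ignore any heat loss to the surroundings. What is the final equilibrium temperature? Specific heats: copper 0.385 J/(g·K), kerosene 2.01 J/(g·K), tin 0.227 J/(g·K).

T_f ≈ 28.4 °C

Conservation of energy gives ΣQ = 0:
200×0.385×(T − 255) + 697×2.01×(T − 16.3) + 206×0.227×(T − 16.3) = 0
77(T − 255) + 1401(T − 16.3) + 46.76(T − 16.3) = 0
1524.7 T = 43233
T = 43233 / 1524.7 = 28.4 °C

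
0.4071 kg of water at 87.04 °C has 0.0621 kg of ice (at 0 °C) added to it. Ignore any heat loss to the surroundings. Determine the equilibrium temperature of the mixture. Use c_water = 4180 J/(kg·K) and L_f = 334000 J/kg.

Energy balance with sensible and latent terms:
melt ice: 0.0621·334000 = 20741; warm the meltwater: 259.58 T; water: 1701.7(T − 87.04)
1961.3 T = 148114 − 20741 = 127373
T ≈ 64.94 °C (positive, so assuming full melt was valid).

T_f ≈ 64.9 °C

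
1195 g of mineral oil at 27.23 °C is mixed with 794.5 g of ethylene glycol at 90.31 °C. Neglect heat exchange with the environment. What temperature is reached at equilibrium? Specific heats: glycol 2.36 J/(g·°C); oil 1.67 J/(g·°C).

T_f ≈ 57.8 °C

T_f = Σ m_i c_i T_i / Σ m_i c_i:
T_f = (1875·90.31 + 1995.6·27.23) / (1875 + 1995.6)
    = 223675 / 3870.7 ≈ 57.79 °C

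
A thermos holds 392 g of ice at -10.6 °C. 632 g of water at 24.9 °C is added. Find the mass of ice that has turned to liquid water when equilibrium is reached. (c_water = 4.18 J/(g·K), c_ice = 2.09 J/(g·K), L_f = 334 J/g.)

m_melted ≈ 171 g

Cooling the water to 0 °C releases 632×4.18×24.9 = 65780 J.
Warming the ice to 0 °C takes 392×2.09×10.6 = 8684.4 J, leaving 57095 J for melting.
To melt every bit of ice: 392×334 = 130928 J.
57095 J < 130928 J, so only part of the ice melts and the system sits at 0 °C.
m_melted×334 = 57095  ⇒  m_melted ≈ 170.9 g.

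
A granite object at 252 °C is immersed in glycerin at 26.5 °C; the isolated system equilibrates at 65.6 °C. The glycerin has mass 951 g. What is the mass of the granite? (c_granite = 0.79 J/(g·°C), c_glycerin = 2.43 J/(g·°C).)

m ≈ 614 g

Net heat exchanged in the isolated system is zero:
m×0.79×(65.6 − 252) + 951×2.43×(65.6 − 26.5) = 0
-147.26 m = -90357
m = -90357/-147.26 ≈ 613.6 g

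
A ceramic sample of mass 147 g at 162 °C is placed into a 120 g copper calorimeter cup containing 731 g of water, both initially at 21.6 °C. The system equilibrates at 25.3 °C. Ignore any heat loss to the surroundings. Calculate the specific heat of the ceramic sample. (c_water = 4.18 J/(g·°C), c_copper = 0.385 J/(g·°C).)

c ≈ 0.571 J/(g·°C)

Setting the total heat transfer to zero:
147×c×(25.3 − 162) + 731×4.18×(25.3 − 21.6) + 120×0.385×(25.3 − 21.6) = 0
-20095 c = -11477
c = -11477/-20095 ≈ 0.5711 J/(g·°C)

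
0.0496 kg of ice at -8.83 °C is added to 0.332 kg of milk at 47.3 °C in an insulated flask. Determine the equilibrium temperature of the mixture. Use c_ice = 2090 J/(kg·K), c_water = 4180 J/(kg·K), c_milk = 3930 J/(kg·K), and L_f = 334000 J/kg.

T_f ≈ 29.3 °C

Net heat exchanged in the isolated system is zero:
warm ice to 0 °C: 0.0496·2090·(0 − (-8.83)) = 915.35; fusion: m_ice L_f = 0.0496·334000 = 16566; warm the meltwater: 207.33 T; milk cools: 0.332·3930·(T − 47.3) = 1304.8(T − 47.3)
1512.1 T = 61715 − 17482 = 44233
T ≈ 29.25 °C. Since T > 0 °C, the all-ice-melts assumption holds.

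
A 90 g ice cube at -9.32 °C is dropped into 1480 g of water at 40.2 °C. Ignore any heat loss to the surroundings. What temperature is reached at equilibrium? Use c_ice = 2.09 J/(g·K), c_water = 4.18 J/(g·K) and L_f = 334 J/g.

T_f ≈ 33.0 °C

Let T be the final temperature. ΣQ_i = 0:
ice -9.32→0 °C: 90·2.09·9.32 = 1753.1
  melt ice: 90·334 = 30060
  meltwater 0→T: 90·4.18·T = 376.2 T
  water: 6186.4(T − 40.2)
6562.6 T = 248693 − 31813 = 216880
T ≈ 33.05 °C. Since T > 0 °C, the all-ice-melts assumption holds.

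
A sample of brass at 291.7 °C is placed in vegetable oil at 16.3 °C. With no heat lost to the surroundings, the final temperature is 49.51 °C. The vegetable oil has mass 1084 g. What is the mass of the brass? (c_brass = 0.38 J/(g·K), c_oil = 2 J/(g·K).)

m ≈ 782 g

|Q_brass| = |Q_oil|:
m×0.38×(291.7 − 49.51) = 1084×2×(49.51 − 16.3)
92.03 m = 71999  ⇒  m ≈ 782.3 g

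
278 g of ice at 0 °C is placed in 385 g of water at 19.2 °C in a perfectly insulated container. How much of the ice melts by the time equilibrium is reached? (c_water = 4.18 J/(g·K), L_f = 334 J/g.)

m_melted ≈ 92.5 g

Cooling the water to 0 °C releases 385×4.18×19.2 = 30899 J.
Fully melting the ice requires m_ice L_f = 278×334 = 92852 J.
30899 J < 92852 J, so only part of the ice melts and the system sits at 0 °C.
m_melted×334 = 30899  ⇒  m_melted ≈ 92.51 g.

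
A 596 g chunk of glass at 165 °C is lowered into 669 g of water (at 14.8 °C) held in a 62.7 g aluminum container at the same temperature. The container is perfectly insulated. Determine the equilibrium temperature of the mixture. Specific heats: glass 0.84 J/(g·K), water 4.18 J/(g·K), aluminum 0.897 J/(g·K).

T_f ≈ 37.2 °C

T_f is the heat-capacity-weighted average of the initial temperatures:
T_f = (500.64·165 + 2796.4·14.8 + 56.24·14.8) / (500.64 + 2796.4 + 56.24)
    = 124825 / 3353.3 ≈ 37.22 °C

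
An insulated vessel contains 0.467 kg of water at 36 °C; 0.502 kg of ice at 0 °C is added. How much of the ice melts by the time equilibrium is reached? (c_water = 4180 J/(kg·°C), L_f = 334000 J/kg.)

m_melted ≈ 0.21 kg

Heat available from the water dropping to 0 °C: 0.467·4180·36 = 70274 J.
Fully melting the ice requires m_ice L_f = 0.502·334000 = 167668 J.
That's not enough to melt it all — equilibrium is at 0 °C with ice remaining.
m_melt = 70274 / L_f = 0.2104 kg.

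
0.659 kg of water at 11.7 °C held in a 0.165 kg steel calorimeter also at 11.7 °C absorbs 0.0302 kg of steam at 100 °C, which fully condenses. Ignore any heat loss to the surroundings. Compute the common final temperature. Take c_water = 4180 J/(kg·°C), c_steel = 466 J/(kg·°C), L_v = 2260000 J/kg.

T_f ≈ 38.5 °C

Net heat exchanged in the isolated system is zero:
condense steam: −0.0302×2260000 = −68252
  condensed water 100 °C→T: 126.24(T − 100)
  water warms: 0.659×4180×(T − 11.7) = 2754.6(T − 11.7)
  cup: 76.89(T − 11.7)
2957.7 T = 68252 + 12624 + 33129 = 114004
T ≈ 38.54 °C (< 100 °C, so full condensation is consistent).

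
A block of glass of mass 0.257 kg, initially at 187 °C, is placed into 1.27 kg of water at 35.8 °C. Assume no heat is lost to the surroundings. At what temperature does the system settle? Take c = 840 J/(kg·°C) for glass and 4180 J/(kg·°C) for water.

T_f ≈ 41.7 °C

Taking heat into each body as positive, Σ m c ΔT = 0:
0.257·840·(T − 187) + 1.27·4180·(T − 35.8) = 0
5524.5 T = 230417
T ≈ 41.71 °C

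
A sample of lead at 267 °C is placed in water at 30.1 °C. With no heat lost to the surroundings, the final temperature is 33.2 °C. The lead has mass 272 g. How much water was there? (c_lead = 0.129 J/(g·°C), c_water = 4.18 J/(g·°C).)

Heat lost by the lead = heat gained by the water:
272×0.129×(267 − 33.2) = m×4.18×(33.2 − 30.1)
12.96 m = 8203.6  ⇒  m ≈ 633.1 g

m ≈ 633 g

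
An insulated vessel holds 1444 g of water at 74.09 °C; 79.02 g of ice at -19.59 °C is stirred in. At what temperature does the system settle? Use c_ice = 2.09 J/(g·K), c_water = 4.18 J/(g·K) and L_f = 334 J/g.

T_f ≈ 65.6 °C

Sum of m c ΔT and latent-heat terms is zero:
warm ice to 0 °C: 79.02·2.09·(0 − (-19.59)) = 3235.3; latent heat to melt: 79.02·334 = 26393; meltwater 0→T: 79.02·4.18·T = 330.3 T; water cools: 1444·4.18·(T − 74.09) = 6035.9(T − 74.09)
6366.2 T = 447201 − 29628 = 417573
T ≈ 65.59 °C. Since T > 0 °C, the all-ice-melts assumption holds.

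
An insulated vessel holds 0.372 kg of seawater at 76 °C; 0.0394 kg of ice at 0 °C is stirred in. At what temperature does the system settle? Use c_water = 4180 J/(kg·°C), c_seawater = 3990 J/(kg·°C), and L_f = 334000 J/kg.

T_f ≈ 60.4 °C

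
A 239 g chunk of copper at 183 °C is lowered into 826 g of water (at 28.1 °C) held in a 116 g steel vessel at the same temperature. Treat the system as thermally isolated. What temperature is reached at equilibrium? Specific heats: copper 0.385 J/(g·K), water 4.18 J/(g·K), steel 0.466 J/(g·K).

T_f ≈ 32.1 °C

T_f = Σ m_i c_i T_i / Σ m_i c_i:
T_f = (92.02×183 + 3452.7×28.1 + 54.06×28.1) / (92.02 + 3452.7 + 54.06)
    = 115378 / 3598.8 ≈ 32.06 °C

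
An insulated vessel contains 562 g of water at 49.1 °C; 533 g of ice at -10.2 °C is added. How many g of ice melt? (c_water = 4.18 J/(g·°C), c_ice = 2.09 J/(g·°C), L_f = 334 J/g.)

Cooling the water to 0 °C releases 562×4.18×49.1 = 115344 J.
Warming the ice to 0 °C takes 533×2.09×10.2 = 11362 J, leaving 103981 J for melting.
To melt every bit of ice: 533×334 = 178022 J.
That's not enough to melt it all — equilibrium is at 0 °C with ice remaining.
m_melt = 103981 / L_f = 311.3 g.

m_melted ≈ 311 g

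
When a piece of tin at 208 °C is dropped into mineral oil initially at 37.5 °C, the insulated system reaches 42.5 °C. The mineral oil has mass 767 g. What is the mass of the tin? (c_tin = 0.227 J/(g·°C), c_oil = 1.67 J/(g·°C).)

m ≈ 170 g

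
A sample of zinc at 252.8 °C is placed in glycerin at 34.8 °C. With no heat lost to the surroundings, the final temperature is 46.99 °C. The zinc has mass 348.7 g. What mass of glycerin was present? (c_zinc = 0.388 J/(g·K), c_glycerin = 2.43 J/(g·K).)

Conservation of energy gives ΣQ = 0:
348.7·0.388·(46.99 − 252.8) + m·2.43·(46.99 − 34.8) = 0
29.62 m = 27845
m = 27845/29.62 ≈ 940 g

m ≈ 940 g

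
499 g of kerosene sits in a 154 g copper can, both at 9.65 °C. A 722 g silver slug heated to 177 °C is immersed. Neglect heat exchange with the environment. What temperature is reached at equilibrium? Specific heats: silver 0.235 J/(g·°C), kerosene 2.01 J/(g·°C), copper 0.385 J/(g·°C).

T_f ≈ 32.7 °C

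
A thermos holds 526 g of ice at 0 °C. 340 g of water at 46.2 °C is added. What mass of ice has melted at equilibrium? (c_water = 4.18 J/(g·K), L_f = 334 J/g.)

m_melted ≈ 197 g

Water can give up m c ΔT = 340·4.18·46.2 = 65659 J before reaching 0 °C.
Melting all 526 g of ice would need 526·334 = 175684 J.
65659 J < 175684 J, so only part of the ice melts and the system sits at 0 °C.
m_melt = 65659 / L_f = 196.6 g.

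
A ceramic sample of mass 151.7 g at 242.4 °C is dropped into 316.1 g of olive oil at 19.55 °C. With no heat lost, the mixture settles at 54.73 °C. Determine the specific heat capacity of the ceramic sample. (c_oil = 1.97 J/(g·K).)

c ≈ 0.769 J/(g·K)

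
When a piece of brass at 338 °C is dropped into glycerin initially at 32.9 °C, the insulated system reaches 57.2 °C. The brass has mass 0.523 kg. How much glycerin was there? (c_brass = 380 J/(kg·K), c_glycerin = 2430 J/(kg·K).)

m ≈ 0.945 kg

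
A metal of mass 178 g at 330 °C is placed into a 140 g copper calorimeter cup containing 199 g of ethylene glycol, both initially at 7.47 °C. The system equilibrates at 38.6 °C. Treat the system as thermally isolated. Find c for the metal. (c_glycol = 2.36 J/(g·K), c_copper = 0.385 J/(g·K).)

c ≈ 0.314 J/(g·K)

Taking heat into each body as positive, Σ m c ΔT = 0:
178×c×(38.6 − 330) + 199×2.36×(38.6 − 7.47) + 140×0.385×(38.6 − 7.47) = 0
-51869 c = -16298
c = -16298/-51869 ≈ 0.3142 J/(g·K)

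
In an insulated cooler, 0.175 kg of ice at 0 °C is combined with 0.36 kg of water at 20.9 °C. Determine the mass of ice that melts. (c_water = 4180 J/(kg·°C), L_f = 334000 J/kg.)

m_melted ≈ 0.0942 kg

Water can give up m c ΔT = 0.36·4180·20.9 = 31450 J before reaching 0 °C.
Melting all 0.175 kg of ice would need 0.175·334000 = 58450 J.
31450 J < 58450 J, so only part of the ice melts and the system sits at 0 °C.
m_melt = 31450 / L_f = 0.09416 kg.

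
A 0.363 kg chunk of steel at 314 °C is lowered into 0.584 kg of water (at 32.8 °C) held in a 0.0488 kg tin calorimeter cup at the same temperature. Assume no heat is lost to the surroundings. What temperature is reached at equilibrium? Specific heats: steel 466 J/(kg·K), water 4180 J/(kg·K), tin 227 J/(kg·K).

T_f ≈ 50.9 °C

Conservation of energy gives ΣQ = 0:
0.363×466×(T − 314) + 0.584×4180×(T − 32.8) + 0.0488×227×(T − 32.8) = 0
169.16(T − 314) + 2441.1(T − 32.8) + 11.08(T − 32.8) = 0
(169.16 + 2441.1 + 11.08) T = 169.16×314 + 2441.1×32.8 + 11.08×32.8
T ≈ 50.95 °C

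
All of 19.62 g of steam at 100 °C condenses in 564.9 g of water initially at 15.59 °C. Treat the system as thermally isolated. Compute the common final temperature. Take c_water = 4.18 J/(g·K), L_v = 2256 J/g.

T_f ≈ 36.5 °C

Conservation of energy gives ΣQ = 0:
condense steam: −19.62·2256 = −44263; condensed water 100 °C→T: 82.01(T − 100); original water: 2361.3(T − 15.59)
2443.3 T = 44263 + 8201.2 + 36812 = 89276
T ≈ 36.54 °C — below 100 °C, confirming all the steam condensed.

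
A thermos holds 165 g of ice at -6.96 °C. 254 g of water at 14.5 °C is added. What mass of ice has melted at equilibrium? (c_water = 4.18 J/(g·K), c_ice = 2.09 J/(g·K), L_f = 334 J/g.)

Heat available from the water dropping to 0 °C: 254×4.18×14.5 = 15395 J.
Warming the ice to 0 °C takes 165×2.09×6.96 = 2400.2 J, leaving 12995 J for melting.
To melt every bit of ice: 165×334 = 55110 J.
Since 12995 < 55110 J, not all the ice melts; equilibrium is at 0 °C.
m_melted×334 = 12995  ⇒  m_melted ≈ 38.91 g.

m_melted ≈ 38.9 g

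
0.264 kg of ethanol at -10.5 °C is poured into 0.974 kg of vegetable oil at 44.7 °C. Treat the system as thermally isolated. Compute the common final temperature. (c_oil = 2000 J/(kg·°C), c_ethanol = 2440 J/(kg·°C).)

Set heat shed by the hot body equal to heat absorbed by the cold body:
0.974·2000·(44.7 − T) = 0.264·2440·(T − (-10.5))
1948(44.7 − T) = 644.16(T − (-10.5))
2592.2 T = 80312  ⇒  T ≈ 30.98 °C

T_f ≈ 31.0 °C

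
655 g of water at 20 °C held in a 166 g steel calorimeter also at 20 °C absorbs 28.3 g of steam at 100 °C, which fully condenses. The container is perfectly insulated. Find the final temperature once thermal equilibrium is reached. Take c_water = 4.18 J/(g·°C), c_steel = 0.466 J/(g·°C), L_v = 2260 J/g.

Net heat exchanged in the isolated system is zero:
latent heat released on condensation: 28.3×2260 = 63958; condensed water 100 °C→T: 118.29(T − 100); original water: 2737.9(T − 20); steel cup: 166×0.466×(T − 20) = 77.36(T − 20)
2933.5 T = 63958 + 11829 + 56305 = 132093
T ≈ 45.03 °C, under the boiling point, so the assumption holds.

T_f ≈ 45.0 °C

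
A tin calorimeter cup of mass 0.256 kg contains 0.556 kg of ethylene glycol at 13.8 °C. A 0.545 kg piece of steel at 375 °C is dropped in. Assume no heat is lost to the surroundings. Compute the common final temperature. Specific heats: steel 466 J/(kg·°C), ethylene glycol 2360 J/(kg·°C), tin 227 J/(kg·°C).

Let T be the final temperature. ΣQ_i = 0:
0.545·466·(T − 375) + 0.556·2360·(T − 13.8) + 0.256·227·(T − 13.8) = 0
(253.97 + 1312.2 + 58.11) T = 253.97·375 + 1312.2·13.8 + 58.11·13.8
T = 114149 / 1624.2 = 70.3 °C

T_f ≈ 70.3 °C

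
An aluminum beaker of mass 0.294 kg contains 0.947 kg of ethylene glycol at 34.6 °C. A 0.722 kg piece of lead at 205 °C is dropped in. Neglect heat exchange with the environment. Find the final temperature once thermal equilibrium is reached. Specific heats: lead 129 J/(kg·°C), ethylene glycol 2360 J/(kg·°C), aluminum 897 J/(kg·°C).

Conservation of energy gives ΣQ = 0:
0.722×129×(T − 205) + 0.947×2360×(T − 34.6) + 0.294×897×(T − 34.6) = 0
2591.8 T = 105546
T = 105546 / 2591.8 = 40.7 °C

T_f ≈ 40.7 °C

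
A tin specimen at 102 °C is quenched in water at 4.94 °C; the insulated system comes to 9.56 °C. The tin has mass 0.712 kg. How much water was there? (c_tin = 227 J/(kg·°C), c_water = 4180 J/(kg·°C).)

m ≈ 0.774 kg

Net heat exchanged in the isolated system is zero:
0.712×227×(9.56 − 102) + m×4180×(9.56 − 4.94) = 0
19312 m = 14941
m = 14941/19312 ≈ 0.7737 kg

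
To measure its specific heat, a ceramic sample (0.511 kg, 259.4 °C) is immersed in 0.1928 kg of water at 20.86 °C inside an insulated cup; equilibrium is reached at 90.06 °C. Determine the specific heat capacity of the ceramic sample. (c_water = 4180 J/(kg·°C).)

c ≈ 644 J/(kg·°C)

m_s c (T_s − T_f) = m_water c_water (T_f − T_0):
0.511·c·(259.4 − 90.06) = 0.1928·4180·(90.06 − 20.86)
86.53 c = 55769  ⇒  c ≈ 644.5 J/(kg·°C)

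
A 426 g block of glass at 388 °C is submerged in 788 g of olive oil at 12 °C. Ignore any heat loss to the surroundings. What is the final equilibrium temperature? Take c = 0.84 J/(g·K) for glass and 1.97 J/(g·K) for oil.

T_f ≈ 82.4 °C

Heat lost by the glass equals heat gained by the oil:
426×0.84×(388 − T) = 788×1.97×(T − 12)
357.84(388 − T) = 1552.4(T − 12)
1910.2 T = 157470  ⇒  T ≈ 82.44 °C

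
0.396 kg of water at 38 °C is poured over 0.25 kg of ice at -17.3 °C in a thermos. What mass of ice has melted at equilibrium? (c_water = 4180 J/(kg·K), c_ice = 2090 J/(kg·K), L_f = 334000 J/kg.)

Heat available from the water dropping to 0 °C: 0.396·4180·38 = 62901 J.
Warming the ice to 0 °C takes 0.25·2090·17.3 = 9039.2 J, leaving 53861 J for melting.
Melting all 0.25 kg of ice would need 0.25·334000 = 83500 J.
That's not enough to melt it all — equilibrium is at 0 °C with ice remaining.
m_melted·334000 = 53861  ⇒  m_melted ≈ 0.1613 kg.

m_melted ≈ 0.161 kg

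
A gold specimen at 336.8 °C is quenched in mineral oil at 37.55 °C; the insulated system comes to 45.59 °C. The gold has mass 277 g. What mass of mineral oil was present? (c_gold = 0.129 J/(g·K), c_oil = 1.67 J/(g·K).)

Heat gained plus heat lost sum to zero:
277×0.129×(45.59 − 336.8) + m×1.67×(45.59 − 37.55) = 0
13.43 m = 10406
m = 10406/13.43 ≈ 775 g

m ≈ 775 g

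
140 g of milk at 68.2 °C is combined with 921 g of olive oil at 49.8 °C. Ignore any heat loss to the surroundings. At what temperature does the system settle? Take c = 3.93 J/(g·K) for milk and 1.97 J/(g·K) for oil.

T_f ≈ 54.1 °C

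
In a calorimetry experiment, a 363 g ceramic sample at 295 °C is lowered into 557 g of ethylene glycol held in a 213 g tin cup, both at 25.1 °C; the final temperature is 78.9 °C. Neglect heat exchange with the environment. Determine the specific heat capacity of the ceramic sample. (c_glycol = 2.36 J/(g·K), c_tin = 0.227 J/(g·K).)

Net heat exchanged in the isolated system is zero:
363·c·(78.9 − 295) + 557·2.36·(78.9 − 25.1) + 213·0.227·(78.9 − 25.1) = 0
-78444 c = -73322
c = -73322/-78444 ≈ 0.9347 J/(g·K)

c ≈ 0.935 J/(g·K)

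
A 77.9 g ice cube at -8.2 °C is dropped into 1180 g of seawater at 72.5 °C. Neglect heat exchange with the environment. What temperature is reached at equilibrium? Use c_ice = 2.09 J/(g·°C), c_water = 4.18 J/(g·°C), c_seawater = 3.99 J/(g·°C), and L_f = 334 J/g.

Energy conservation, ΣQ = 0:
ice -8.2→0 °C: 77.9·2.09·8.2 = 1335.1; fusion: m_ice L_f = 77.9·334 = 26019; meltwater 0→T: 77.9·4.18·T = 325.62 T; seawater cools: 1180·3.99·(T − 72.5) = 4708.2(T − 72.5)
5033.8 T = 341344 − 27354 = 313991
T ≈ 62.38 °C. Since T > 0 °C, the all-ice-melts assumption holds.

T_f ≈ 62.4 °C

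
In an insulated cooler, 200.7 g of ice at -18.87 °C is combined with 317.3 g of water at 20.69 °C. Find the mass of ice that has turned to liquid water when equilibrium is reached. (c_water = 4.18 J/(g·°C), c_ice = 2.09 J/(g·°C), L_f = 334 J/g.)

Cooling the water to 0 °C releases 317.3×4.18×20.69 = 27441 J.
Of that, 200.7×2.09×18.87 = 7915.3 J goes to bring the ice to 0 °C, leaving 19526 J.
To melt every bit of ice: 200.7×334 = 67034 J.
That's not enough to melt it all — equilibrium is at 0 °C with ice remaining.
Mass melted = 19526/334 ≈ 58.46 g.

m_melted ≈ 58.5 g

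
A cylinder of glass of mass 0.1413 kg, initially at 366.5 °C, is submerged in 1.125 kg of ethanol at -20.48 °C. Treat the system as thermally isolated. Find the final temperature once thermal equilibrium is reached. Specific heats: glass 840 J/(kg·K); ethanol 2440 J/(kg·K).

Setting the total heat transfer to zero:
0.1413×840×(T − 366.5) + 1.125×2440×(T − (-20.48)) = 0
118.69(T − 366.5) + 2745(T − (-20.48)) = 0
(118.69 + 2745) T = 118.69×366.5 + 2745×(-20.48)
T = -12717/2863.7 ≈ -4.44 °C

T_f ≈ -4.4 °C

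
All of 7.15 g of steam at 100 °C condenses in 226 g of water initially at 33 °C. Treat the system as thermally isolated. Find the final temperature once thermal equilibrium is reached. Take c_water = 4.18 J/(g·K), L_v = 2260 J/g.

Sum of m c ΔT and latent-heat terms is zero:
condense steam: −7.15×2260 = −16159; condensed water 100 °C→T: 29.89(T − 100); water warms: 226×4.18×(T − 33) = 944.68(T − 33)
974.57 T = 16159 + 2988.7 + 31174 = 50322
T ≈ 51.64 °C — below 100 °C, confirming all the steam condensed.

T_f ≈ 51.6 °C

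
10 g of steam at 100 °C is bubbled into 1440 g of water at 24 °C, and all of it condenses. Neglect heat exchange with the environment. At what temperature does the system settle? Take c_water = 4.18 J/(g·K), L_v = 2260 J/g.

T_f ≈ 28.3 °C

Energy balance with sensible and latent terms:
steam→water at 100 °C releases m L_v = 10·2260 = 22600
  condensate cools 100→T: 10·4.18·(T − 100) = 41.8(T − 100)
  original water: 6019.2(T − 24)
6061 T = 22600 + 4180 + 144461 = 171241
T ≈ 28.25 °C — below 100 °C, confirming all the steam condensed.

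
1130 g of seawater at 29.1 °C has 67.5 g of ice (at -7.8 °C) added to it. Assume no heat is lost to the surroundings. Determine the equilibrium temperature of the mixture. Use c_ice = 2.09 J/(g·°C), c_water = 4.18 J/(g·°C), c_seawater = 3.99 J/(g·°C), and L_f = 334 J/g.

T_f ≈ 22.5 °C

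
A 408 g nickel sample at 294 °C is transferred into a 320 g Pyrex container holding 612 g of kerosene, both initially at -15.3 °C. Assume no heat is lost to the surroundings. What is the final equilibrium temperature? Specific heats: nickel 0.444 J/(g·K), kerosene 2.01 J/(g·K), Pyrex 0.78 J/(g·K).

T_f ≈ 18.4 °C

Setting the total heat transfer to zero:
408·0.444·(T − 294) + 612·2.01·(T − (-15.3)) + 320·0.78·(T − (-15.3)) = 0
181.15(T − 294) + 1230.1(T − (-15.3)) + 249.6(T − (-15.3)) = 0
(181.15 + 1230.1 + 249.6) T = 181.15·294 + 1230.1·(-15.3) + 249.6·(-15.3)
T = 30619 / 1660.9 = 18.4 °C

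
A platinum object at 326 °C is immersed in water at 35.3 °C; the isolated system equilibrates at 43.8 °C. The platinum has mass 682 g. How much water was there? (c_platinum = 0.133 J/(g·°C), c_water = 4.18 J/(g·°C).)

m ≈ 720 g

|Q_platinum| = |Q_water|:
682·0.133·(326 − 43.8) = m·4.18·(43.8 − 35.3)
35.53 m = 25597  ⇒  m ≈ 720.4 g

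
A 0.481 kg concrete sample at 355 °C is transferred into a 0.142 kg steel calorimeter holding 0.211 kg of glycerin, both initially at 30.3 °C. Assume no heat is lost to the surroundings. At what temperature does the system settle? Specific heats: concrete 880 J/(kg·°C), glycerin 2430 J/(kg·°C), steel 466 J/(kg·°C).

T_f ≈ 167.4 °C

Setting the total heat transfer to zero:
0.481·880·(T − 355) + 0.211·2430·(T − 30.3) + 0.142·466·(T − 30.3) = 0
(423.28 + 512.73 + 66.17) T = 423.28·355 + 512.73·30.3 + 66.17·30.3
T = 167805/1002.2 ≈ 167.44 °C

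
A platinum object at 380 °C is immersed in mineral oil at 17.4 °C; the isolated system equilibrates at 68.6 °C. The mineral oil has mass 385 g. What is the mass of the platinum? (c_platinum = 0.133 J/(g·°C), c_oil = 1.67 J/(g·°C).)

m ≈ 795 g

Taking heat into each body as positive, Σ m c ΔT = 0:
m×0.133×(68.6 − 380) + 385×1.67×(68.6 − 17.4) = 0
-41.42 m = -32919
m = -32919/-41.42 ≈ 794.8 g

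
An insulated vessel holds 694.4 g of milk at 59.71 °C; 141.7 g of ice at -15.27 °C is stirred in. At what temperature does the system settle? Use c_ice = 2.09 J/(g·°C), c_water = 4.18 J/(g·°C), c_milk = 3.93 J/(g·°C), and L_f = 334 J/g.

T_f ≈ 33.5 °C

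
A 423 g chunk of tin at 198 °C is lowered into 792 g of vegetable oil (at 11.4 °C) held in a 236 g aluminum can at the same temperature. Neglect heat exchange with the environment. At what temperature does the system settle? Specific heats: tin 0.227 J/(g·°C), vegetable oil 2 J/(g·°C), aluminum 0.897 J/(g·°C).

T_f ≈ 20.9 °C

Heat gained plus heat lost sum to zero:
423×0.227×(T − 198) + 792×2×(T − 11.4) + 236×0.897×(T − 11.4) = 0
96.02(T − 198) + 1584(T − 11.4) + 211.69(T − 11.4) = 0
1891.7 T = 39483
T = 39483 / 1891.7 = 20.9 °C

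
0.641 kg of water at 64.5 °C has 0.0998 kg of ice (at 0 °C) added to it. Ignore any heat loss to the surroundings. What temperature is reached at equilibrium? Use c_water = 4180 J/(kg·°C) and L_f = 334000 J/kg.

Conservation of energy gives ΣQ = 0:
melt ice: 0.0998·334000 = 33333
  warm the meltwater: 417.16 T
  water cools: 0.641·4180·(T − 64.5) = 2679.4(T − 64.5)
3096.5 T = 172820 − 33333 = 139487
T ≈ 45.05 °C. Since T > 0 °C, the all-ice-melts assumption holds.

T_f ≈ 45.0 °C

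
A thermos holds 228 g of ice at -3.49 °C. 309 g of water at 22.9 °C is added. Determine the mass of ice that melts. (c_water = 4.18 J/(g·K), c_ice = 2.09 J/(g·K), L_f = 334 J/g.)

m_melted ≈ 83.6 g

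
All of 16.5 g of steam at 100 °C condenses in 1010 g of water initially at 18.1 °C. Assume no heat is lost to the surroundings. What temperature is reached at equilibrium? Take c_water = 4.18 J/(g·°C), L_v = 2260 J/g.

Conservation of energy gives ΣQ = 0:
latent heat released on condensation: 16.5×2260 = 37290
  condensate cools 100→T: 16.5×4.18×(T − 100) = 68.97(T − 100)
  original water: 4221.8(T − 18.1)
4290.8 T = 37290 + 6897 + 76415 = 120602
T ≈ 28.11 °C — below 100 °C, confirming all the steam condensed.

T_f ≈ 28.1 °C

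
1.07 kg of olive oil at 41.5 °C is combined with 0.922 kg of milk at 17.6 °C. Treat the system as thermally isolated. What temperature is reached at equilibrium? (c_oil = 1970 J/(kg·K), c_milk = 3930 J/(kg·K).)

T_f ≈ 26.4 °C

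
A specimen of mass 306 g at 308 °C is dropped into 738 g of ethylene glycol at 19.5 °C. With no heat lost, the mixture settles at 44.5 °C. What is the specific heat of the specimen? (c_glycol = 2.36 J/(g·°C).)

Heat lost by the specimen = heat gained by the glycol:
306·c·(308 − 44.5) = 738·2.36·(44.5 − 19.5)
80631 c = 43542  ⇒  c ≈ 0.54 J/(g·°C)

c ≈ 0.54 J/(g·°C)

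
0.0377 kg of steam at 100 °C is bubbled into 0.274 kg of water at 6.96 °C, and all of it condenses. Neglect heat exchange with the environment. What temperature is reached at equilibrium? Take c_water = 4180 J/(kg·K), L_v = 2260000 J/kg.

T_f ≈ 83.6 °C

Heat gained plus heat lost sum to zero:
latent heat released on condensation: 0.0377·2260000 = 85202
  condensate cools 100→T: 0.0377·4180·(T − 100) = 157.59(T − 100)
  water warms: 0.274·4180·(T − 6.96) = 1145.3(T − 6.96)
1302.9 T = 85202 + 15759 + 7971.4 = 108932
T ≈ 83.61 °C (< 100 °C, so full condensation is consistent).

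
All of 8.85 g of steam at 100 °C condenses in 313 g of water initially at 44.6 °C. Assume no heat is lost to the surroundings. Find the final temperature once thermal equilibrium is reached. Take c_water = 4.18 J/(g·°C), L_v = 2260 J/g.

T_f ≈ 61.0 °C

Net heat exchanged in the isolated system is zero:
latent heat released on condensation: 8.85×2260 = 20001; condensed water 100 °C→T: 36.99(T − 100); water warms: 313×4.18×(T − 44.6) = 1308.3(T − 44.6)
1345.3 T = 20001 + 3699.3 + 58352 = 82052
T ≈ 60.99 °C, under the boiling point, so the assumption holds.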